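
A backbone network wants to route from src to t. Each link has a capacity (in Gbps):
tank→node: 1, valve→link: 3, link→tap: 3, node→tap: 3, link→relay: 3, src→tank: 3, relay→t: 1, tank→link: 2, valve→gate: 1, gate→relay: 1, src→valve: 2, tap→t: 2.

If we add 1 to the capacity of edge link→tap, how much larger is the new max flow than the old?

0

Original max flow = 3.
Edge link→tap does not cross the min cut (source side {gate, link, node, relay, src, tank, tap, valve}), so extra capacity there cannot help.
New max flow = 3. Increase = 0.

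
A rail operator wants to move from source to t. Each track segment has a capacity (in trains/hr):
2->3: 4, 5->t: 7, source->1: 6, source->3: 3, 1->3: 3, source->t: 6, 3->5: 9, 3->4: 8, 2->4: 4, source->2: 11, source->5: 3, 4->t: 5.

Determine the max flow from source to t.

Augment source->t: bottleneck 6. Total 6.
Augment source->5->t: bottleneck 3. Total 9.
Augment source->2->4->t: bottleneck 4. Total 13.
Augment source->3->5->t: bottleneck 3. Total 16.
Augment source->1->3->5->t: bottleneck 1. Total 17.
Augment source->1->3->4->t: bottleneck 1. Total 18.
No augmenting path remains in the residual graph.

18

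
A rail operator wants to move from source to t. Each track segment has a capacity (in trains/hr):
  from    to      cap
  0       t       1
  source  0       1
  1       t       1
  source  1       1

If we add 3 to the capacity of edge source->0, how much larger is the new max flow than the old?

0

Original max flow = 2.
Even with extra capacity on source->0, another cut of capacity 2 remains binding.
New max flow = 2. Increase = 0.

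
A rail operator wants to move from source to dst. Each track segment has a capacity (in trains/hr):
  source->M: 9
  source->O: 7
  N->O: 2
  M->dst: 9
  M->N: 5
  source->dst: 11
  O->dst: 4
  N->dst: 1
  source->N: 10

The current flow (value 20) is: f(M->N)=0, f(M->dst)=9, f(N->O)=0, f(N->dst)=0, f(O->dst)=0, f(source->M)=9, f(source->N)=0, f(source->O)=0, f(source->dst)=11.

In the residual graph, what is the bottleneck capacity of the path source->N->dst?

Residual capacities along the path: source->N: 10, N->dst: 1.
Minimum is 1.

1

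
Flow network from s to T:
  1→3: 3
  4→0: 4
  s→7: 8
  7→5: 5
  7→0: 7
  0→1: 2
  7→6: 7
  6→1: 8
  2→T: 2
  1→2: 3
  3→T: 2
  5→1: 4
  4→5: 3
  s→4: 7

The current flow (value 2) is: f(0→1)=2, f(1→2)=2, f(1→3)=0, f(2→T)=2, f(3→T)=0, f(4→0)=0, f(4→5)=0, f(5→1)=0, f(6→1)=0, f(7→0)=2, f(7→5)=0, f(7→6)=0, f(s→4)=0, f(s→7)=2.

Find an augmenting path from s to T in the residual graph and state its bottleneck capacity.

Residual along s→7→5→1→3→T: s→7: 6, 7→5: 5, 5→1: 4, 1→3: 3, 3→T: 2.
Bottleneck = min = 2.

s→7→5→1→3→T, bottleneck 2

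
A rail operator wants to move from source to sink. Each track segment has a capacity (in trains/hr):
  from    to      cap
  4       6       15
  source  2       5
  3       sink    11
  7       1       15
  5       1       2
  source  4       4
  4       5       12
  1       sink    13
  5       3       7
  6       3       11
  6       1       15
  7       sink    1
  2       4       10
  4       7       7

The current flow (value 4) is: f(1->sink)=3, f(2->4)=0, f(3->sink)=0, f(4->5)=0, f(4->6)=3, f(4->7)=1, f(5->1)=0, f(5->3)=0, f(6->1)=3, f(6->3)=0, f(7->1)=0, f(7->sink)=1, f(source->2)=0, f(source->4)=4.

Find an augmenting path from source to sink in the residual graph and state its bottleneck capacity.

source->2->4->6->1->sink, bottleneck 5

Residual along source->2->4->6->1->sink: source->2: 5, 2->4: 10, 4->6: 12, 6->1: 12, 1->sink: 10.
Bottleneck = min = 5.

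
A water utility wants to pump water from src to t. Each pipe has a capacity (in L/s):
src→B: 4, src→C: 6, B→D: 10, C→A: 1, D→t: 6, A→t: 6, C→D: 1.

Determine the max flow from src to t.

Augment src→B→D→t: bottleneck 4. Total 4.
Augment src→C→D→t: bottleneck 1. Total 5.
Augment src→C→A→t: bottleneck 1. Total 6.
No augmenting path remains in the residual graph.

6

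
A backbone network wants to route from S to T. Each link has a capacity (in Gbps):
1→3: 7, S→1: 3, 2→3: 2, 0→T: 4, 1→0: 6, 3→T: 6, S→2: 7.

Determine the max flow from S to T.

5

Augment S→2→3→T: bottleneck 2. Total 2.
Augment S→1→3→T: bottleneck 3. Total 5.
No augmenting path remains in the residual graph.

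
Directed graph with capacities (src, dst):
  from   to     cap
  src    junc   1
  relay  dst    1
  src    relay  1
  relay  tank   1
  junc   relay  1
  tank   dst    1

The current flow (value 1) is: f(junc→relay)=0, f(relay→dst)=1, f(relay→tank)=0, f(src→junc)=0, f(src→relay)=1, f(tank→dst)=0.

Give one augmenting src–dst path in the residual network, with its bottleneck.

Residual along src→junc→relay→tank→dst: src→junc: 1, junc→relay: 1, relay→tank: 1, tank→dst: 1.
Bottleneck = min = 1.

src→junc→relay→tank→dst, bottleneck 1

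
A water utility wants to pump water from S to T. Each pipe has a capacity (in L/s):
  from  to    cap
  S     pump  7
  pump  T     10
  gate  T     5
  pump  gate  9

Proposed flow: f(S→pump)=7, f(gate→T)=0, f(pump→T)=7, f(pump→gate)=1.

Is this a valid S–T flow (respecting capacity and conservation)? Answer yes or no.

Conservation fails at pump: inflow 7 ≠ outflow 8.

No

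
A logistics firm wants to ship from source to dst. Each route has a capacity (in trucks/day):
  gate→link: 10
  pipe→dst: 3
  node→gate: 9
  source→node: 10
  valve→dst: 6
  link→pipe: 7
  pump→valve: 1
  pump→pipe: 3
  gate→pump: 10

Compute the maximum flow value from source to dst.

4

Augment source→node→gate→pump→pipe→dst: bottleneck 3. Total 3.
Augment source→node→gate→pump→valve→dst: bottleneck 1. Total 4.
No augmenting path remains in the residual graph.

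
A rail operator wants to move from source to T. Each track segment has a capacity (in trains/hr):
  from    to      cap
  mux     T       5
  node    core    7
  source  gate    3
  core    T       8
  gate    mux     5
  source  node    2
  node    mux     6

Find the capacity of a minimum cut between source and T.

5

Max flow = 5 (via 2 augmenting paths).
In the residual at optimum, the set reachable from source is {source}.
Cut edges: source->node (cap 2), source->gate (cap 3). Sum = 5.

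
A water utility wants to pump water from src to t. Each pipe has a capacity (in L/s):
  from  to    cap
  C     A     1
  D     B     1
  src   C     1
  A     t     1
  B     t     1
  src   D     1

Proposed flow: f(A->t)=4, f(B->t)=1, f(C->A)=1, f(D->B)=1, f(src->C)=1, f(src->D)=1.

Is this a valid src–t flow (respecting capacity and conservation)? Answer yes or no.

No

Capacity violated on A->t: flow 4 > capacity 1.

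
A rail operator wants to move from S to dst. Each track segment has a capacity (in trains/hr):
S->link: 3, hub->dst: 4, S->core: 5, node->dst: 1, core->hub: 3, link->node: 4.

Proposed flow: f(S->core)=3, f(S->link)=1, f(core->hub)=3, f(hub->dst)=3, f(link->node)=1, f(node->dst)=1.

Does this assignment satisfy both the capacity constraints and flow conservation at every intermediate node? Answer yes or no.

Yes

Every edge has 0 ≤ f(e) ≤ cap(e).
At each intermediate node, inflow equals outflow.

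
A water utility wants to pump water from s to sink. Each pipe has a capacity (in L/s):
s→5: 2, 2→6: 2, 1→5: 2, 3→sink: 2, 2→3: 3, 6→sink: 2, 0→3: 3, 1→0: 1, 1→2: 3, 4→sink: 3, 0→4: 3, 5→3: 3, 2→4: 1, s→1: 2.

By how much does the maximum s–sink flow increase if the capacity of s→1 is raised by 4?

Original max flow = 4.
After raising cap(s→1), augmenting paths through that edge carry 2 more units.
New max flow = 6. Increase = 2.

2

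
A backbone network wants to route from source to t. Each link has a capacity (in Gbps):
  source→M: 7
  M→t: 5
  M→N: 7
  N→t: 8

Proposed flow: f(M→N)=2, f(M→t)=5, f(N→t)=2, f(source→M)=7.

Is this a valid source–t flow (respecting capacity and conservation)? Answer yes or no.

Every edge has 0 ≤ f(e) ≤ cap(e).
At each intermediate node, inflow equals outflow.

Yes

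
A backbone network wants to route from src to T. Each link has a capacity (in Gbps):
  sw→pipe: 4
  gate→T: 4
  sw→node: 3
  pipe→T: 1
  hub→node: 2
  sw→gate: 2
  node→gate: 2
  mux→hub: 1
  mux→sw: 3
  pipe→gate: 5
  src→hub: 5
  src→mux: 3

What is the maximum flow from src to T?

5

Augment src→mux→sw→pipe→T: bottleneck 1. Total 1.
Augment src→mux→sw→gate→T: bottleneck 2. Total 3.
Augment src→hub→node→gate→T: bottleneck 2. Total 5.
No augmenting path remains in the residual graph.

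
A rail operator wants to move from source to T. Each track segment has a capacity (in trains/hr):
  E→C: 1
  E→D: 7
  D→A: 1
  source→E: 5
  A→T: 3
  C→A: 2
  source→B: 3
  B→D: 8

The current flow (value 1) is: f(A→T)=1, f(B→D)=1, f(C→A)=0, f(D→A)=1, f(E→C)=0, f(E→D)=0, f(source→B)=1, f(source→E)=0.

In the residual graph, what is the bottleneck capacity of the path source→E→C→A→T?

Residual capacities along the path: source→E: 5, E→C: 1, C→A: 2, A→T: 2.
Minimum is 1.

1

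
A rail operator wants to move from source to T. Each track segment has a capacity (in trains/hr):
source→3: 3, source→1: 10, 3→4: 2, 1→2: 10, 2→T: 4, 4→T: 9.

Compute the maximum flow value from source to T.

Augment source→1→2→T: bottleneck 4. Total 4.
Augment source→3→4→T: bottleneck 2. Total 6.
No augmenting path remains in the residual graph.

6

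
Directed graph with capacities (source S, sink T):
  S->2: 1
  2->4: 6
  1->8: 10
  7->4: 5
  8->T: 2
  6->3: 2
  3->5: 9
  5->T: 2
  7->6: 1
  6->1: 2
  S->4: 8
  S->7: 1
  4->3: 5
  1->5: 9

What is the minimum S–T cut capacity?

Max flow = 3 (via 2 augmenting paths).
In the residual at optimum, the set reachable from S is {2, 3, 4, 5, S}.
Cut edges: S->7 (cap 1), 5->T (cap 2). Sum = 3.

3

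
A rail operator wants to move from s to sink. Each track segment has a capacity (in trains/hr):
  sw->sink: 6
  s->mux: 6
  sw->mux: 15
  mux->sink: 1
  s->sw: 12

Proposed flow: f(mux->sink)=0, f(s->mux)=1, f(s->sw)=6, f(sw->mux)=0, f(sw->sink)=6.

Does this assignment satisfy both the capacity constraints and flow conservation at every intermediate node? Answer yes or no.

No

Conservation fails at mux: inflow 1 ≠ outflow 0.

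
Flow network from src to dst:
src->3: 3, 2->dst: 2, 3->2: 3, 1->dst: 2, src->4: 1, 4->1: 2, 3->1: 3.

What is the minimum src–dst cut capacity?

Max flow = 4 (via 3 augmenting paths).
In the residual at optimum, the set reachable from src is {src}.
Cut edges: src->3 (cap 3), src->4 (cap 1). Sum = 4.

4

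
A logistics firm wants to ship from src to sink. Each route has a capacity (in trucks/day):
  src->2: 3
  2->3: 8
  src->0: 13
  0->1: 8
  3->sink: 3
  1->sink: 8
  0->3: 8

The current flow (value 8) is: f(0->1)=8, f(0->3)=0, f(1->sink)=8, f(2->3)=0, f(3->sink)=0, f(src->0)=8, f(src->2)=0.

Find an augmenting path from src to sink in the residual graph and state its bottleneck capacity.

Residual along src->0->3->sink: src->0: 5, 0->3: 8, 3->sink: 3.
Bottleneck = min = 3.

src->0->3->sink, bottleneck 3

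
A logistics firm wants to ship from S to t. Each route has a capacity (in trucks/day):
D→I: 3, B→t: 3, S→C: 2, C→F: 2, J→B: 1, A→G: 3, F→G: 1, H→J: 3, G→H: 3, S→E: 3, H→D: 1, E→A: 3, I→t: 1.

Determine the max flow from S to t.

Augment S→C→F→G→H→D→I→t: bottleneck 1. Total 1.
Augment S→E→A→G→H→J→B→t: bottleneck 1. Total 2.
No augmenting path remains in the residual graph.

2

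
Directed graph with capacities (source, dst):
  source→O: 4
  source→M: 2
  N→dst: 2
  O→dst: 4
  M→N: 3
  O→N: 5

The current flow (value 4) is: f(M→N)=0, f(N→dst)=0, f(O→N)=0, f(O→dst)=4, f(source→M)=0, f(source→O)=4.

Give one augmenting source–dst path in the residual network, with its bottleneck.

Residual along source→M→N→dst: source→M: 2, M→N: 3, N→dst: 2.
Bottleneck = min = 2.

source→M→N→dst, bottleneck 2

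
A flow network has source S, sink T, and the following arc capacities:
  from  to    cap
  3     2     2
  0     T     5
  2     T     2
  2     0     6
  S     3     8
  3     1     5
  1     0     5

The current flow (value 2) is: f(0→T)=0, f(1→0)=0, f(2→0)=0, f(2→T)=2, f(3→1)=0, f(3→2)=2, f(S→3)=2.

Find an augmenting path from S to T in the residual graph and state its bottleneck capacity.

S→3→1→0→T, bottleneck 5

Residual along S→3→1→0→T: S→3: 6, 3→1: 5, 1→0: 5, 0→T: 5.
Bottleneck = min = 5.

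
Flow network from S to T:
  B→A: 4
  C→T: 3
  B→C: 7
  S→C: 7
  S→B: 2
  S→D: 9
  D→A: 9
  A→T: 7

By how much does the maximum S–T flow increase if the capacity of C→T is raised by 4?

Original max flow = 10.
After raising cap(C→T), augmenting paths through that edge carry 4 more units.
New max flow = 14. Increase = 4.

4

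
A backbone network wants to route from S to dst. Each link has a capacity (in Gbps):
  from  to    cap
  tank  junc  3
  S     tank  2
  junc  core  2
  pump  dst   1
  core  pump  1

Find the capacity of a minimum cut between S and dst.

1

Max flow = 1 (via 1 augmenting path).
In the residual at optimum, the set reachable from S is {S, core, junc, tank}.
Cut edges: core->pump (cap 1). Sum = 1.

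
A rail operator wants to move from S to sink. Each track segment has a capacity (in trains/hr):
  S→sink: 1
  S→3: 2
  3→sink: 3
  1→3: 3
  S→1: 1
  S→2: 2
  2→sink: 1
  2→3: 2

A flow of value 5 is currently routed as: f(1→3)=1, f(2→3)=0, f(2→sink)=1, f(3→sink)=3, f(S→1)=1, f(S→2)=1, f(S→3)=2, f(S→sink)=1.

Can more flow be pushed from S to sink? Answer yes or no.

Residual reachable from S: {1, 2, 3, S}; sink is not reachable.
Saturated cut: S→sink, 2→sink, 3→sink with total capacity 5 = current flow value. Flow is maximum.

No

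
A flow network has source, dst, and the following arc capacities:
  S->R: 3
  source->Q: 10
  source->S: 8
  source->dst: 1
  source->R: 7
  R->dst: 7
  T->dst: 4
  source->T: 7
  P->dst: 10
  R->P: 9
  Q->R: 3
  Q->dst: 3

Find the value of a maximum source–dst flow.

Augment source->dst: bottleneck 1. Total 1.
Augment source->Q->dst: bottleneck 3. Total 4.
Augment source->R->dst: bottleneck 7. Total 11.
Augment source->T->dst: bottleneck 4. Total 15.
Augment source->S->R->P->dst: bottleneck 3. Total 18.
Augment source->Q->R->P->dst: bottleneck 3. Total 21.
No augmenting path remains in the residual graph.

21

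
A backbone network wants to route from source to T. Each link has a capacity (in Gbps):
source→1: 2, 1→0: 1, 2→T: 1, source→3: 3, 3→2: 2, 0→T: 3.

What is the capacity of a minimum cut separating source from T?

Max flow = 2 (via 2 augmenting paths).
In the residual at optimum, the set reachable from source is {1, 2, 3, source}.
Cut edges: 1→0 (cap 1), 2→T (cap 1). Sum = 2.

2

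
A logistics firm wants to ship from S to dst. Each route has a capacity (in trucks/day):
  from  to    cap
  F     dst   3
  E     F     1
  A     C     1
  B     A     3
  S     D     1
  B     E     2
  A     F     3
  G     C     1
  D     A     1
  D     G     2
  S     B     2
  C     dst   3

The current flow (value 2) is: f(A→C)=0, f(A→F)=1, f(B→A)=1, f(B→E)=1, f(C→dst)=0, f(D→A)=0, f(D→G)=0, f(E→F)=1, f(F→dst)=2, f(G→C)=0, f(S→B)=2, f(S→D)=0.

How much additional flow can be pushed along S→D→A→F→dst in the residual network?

1

Residual capacities along the path: S→D: 1, D→A: 1, A→F: 2, F→dst: 1.
Minimum is 1.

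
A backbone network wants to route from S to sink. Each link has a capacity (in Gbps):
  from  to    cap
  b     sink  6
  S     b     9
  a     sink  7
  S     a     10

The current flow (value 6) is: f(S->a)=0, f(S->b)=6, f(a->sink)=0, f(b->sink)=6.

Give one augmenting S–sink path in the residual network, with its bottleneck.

Residual along S->a->sink: S->a: 10, a->sink: 7.
Bottleneck = min = 7.

S->a->sink, bottleneck 7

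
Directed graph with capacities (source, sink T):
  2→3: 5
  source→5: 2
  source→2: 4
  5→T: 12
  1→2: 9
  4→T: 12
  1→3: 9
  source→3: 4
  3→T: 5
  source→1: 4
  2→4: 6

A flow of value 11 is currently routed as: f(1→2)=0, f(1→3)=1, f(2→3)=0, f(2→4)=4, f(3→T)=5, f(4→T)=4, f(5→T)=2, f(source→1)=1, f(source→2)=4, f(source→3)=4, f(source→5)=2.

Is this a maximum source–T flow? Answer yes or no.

No

Residual path source→1→2→4→T has bottleneck 2 > 0.
Pushing 2 along it raises the flow to 13, so the given flow is not maximum.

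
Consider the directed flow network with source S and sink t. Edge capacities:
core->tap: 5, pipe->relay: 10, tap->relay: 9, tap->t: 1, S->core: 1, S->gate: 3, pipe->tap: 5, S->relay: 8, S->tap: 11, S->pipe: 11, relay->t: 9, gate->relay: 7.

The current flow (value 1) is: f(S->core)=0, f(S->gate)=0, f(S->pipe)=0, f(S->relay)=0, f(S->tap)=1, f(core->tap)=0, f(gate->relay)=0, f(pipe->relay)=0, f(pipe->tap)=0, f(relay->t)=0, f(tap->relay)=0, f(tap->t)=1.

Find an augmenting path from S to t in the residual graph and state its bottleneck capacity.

S->relay->t, bottleneck 8

Residual along S->relay->t: S->relay: 8, relay->t: 9.
Bottleneck = min = 8.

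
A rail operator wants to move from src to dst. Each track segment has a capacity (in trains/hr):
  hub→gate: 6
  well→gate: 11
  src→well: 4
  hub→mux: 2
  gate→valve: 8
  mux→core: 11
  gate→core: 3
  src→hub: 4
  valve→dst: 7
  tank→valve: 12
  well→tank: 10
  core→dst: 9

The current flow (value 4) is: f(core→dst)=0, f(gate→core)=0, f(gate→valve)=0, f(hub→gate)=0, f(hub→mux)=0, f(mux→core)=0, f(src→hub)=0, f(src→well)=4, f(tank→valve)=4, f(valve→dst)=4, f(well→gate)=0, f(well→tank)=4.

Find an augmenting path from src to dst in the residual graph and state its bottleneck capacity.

src→hub→gate→valve→dst, bottleneck 3

Residual along src→hub→gate→valve→dst: src→hub: 4, hub→gate: 6, gate→valve: 8, valve→dst: 3.
Bottleneck = min = 3.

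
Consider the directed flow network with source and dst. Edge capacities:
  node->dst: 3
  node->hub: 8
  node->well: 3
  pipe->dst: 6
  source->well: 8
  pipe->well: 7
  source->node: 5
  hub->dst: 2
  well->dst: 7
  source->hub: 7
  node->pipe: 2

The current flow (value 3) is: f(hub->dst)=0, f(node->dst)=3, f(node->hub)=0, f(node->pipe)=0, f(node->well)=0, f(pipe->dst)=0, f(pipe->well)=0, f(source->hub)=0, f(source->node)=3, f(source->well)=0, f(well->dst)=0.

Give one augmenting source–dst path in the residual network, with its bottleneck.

source->well->dst, bottleneck 7

Residual along source->well->dst: source->well: 8, well->dst: 7.
Bottleneck = min = 7.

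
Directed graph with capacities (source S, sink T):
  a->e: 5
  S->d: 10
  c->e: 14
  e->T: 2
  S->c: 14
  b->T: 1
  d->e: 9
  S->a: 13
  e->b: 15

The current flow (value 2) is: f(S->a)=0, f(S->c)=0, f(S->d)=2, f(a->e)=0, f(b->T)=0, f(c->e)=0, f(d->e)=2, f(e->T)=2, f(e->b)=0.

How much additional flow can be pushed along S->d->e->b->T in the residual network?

Residual capacities along the path: S->d: 8, d->e: 7, e->b: 15, b->T: 1.
Minimum is 1.

1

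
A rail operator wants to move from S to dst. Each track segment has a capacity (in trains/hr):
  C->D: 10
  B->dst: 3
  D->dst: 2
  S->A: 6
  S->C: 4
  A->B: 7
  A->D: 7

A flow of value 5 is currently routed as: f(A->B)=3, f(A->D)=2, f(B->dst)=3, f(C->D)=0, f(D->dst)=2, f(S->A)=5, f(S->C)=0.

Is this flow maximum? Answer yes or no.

Yes

Residual reachable from S: {A, B, C, D, S}; dst is not reachable.
Saturated cut: B->dst, D->dst with total capacity 5 = current flow value. Flow is maximum.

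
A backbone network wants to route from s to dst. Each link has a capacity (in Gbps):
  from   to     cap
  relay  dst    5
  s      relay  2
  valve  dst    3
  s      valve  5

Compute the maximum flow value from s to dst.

5

Augment s→valve→dst: bottleneck 3. Total 3.
Augment s→relay→dst: bottleneck 2. Total 5.
No augmenting path remains in the residual graph.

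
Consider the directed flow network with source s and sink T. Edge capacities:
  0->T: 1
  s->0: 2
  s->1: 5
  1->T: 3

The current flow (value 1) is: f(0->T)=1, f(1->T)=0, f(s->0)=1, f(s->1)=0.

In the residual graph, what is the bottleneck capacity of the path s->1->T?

3

Residual capacities along the path: s->1: 5, 1->T: 3.
Minimum is 3.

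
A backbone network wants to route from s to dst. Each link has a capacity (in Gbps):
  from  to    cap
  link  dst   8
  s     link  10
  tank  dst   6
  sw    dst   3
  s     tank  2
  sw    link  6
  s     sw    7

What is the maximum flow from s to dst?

13

Augment s->tank->dst: bottleneck 2. Total 2.
Augment s->sw->dst: bottleneck 3. Total 5.
Augment s->link->dst: bottleneck 8. Total 13.
No augmenting path remains in the residual graph.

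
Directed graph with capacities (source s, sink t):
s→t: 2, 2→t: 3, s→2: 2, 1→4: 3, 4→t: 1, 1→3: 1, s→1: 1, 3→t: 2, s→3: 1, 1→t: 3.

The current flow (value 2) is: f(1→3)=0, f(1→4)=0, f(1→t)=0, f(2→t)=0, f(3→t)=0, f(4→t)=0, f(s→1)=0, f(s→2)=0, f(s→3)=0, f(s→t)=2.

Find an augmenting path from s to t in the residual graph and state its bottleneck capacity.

Residual along s→1→t: s→1: 1, 1→t: 3.
Bottleneck = min = 1.

s→1→t, bottleneck 1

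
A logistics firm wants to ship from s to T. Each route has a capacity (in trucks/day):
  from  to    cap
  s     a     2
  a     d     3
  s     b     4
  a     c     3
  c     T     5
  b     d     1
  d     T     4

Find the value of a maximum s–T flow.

3

Augment s→b→d→T: bottleneck 1. Total 1.
Augment s→a→d→T: bottleneck 2. Total 3.
No augmenting path remains in the residual graph.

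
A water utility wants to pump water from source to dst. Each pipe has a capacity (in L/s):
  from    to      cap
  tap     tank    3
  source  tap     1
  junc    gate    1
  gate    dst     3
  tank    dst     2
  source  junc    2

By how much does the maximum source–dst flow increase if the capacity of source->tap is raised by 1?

Original max flow = 2.
After raising cap(source->tap), augmenting paths through that edge carry 1 more unit.
New max flow = 3. Increase = 1.

1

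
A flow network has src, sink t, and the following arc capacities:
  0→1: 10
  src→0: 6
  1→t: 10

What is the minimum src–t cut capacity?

Max flow = 6 (via 1 augmenting path).
In the residual at optimum, the set reachable from src is {src}.
Cut edges: src→0 (cap 6). Sum = 6.

6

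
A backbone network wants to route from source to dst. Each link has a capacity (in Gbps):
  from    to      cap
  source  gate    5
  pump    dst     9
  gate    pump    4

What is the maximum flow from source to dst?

4

Augment source→gate→pump→dst: bottleneck 4. Total 4.
No augmenting path remains in the residual graph.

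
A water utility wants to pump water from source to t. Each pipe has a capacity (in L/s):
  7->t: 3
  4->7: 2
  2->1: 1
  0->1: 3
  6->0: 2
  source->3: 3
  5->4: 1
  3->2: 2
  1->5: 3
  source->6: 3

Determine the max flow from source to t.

1

Augment source->3->2->1->5->4->7->t: bottleneck 1. Total 1.
No augmenting path remains in the residual graph.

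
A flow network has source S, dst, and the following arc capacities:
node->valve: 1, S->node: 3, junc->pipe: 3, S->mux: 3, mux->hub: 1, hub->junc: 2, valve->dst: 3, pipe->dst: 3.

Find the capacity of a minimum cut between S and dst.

Max flow = 2 (via 2 augmenting paths).
In the residual at optimum, the set reachable from S is {S, mux, node}.
Cut edges: mux->hub (cap 1), node->valve (cap 1). Sum = 2.

2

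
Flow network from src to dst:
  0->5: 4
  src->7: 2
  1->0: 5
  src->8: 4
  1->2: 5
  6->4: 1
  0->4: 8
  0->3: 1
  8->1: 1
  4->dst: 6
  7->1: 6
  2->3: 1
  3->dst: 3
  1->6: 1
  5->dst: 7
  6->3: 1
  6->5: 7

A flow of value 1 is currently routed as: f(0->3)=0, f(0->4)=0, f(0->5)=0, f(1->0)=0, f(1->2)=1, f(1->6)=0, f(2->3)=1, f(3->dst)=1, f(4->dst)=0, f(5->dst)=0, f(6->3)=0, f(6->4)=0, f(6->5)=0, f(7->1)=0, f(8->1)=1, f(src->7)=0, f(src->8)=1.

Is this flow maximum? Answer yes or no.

Residual path src->7->1->0->5->dst has bottleneck 2 > 0.
Pushing 2 along it raises the flow to 3, so the given flow is not maximum.

No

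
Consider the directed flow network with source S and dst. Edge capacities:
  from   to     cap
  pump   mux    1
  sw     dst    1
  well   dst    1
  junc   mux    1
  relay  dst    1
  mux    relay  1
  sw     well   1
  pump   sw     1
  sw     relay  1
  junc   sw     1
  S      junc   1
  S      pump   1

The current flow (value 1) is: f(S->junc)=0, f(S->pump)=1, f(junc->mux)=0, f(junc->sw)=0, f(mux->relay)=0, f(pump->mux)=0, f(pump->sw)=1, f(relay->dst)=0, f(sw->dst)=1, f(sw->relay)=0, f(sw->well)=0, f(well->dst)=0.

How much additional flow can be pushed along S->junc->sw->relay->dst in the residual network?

Residual capacities along the path: S->junc: 1, junc->sw: 1, sw->relay: 1, relay->dst: 1.
Minimum is 1.

1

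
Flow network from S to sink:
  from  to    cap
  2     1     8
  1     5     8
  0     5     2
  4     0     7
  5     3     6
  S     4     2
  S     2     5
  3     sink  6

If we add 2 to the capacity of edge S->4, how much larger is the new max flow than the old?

Original max flow = 6.
Edge S->4 does not cross the min cut (source side {0, 1, 2, 4, 5, S}), so extra capacity there cannot help.
New max flow = 6. Increase = 0.

0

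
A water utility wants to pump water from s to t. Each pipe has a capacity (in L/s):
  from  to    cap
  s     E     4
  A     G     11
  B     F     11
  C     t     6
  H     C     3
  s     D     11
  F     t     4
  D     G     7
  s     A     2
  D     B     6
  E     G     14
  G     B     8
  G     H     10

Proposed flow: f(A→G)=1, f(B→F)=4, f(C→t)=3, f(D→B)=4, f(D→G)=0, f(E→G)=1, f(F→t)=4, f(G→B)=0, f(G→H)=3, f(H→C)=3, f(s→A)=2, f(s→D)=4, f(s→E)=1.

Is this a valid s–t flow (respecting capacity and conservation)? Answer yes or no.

No

Conservation fails at A: inflow 2 ≠ outflow 1.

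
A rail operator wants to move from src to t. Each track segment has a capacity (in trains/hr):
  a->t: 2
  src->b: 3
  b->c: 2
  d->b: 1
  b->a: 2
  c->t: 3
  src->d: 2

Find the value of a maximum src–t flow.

Augment src->b->a->t: bottleneck 2. Total 2.
Augment src->b->c->t: bottleneck 1. Total 3.
Augment src->d->b->c->t: bottleneck 1. Total 4.
No augmenting path remains in the residual graph.

4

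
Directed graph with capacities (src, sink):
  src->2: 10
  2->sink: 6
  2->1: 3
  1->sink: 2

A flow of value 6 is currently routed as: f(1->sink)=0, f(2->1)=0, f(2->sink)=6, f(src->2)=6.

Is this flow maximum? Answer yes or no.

Residual path src->2->1->sink has bottleneck 2 > 0.
Pushing 2 along it raises the flow to 8, so the given flow is not maximum.

No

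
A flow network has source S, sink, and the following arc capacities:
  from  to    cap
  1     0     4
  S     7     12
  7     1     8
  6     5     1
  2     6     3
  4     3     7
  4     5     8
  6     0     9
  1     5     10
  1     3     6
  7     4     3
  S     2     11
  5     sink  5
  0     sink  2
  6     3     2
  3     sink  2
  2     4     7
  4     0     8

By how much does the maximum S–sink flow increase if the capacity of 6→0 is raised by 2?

Original max flow = 9.
Edge 6→0 does not cross the min cut (source side {0, 1, 2, 3, 4, 5, 6, 7, S}), so extra capacity there cannot help.
New max flow = 9. Increase = 0.

0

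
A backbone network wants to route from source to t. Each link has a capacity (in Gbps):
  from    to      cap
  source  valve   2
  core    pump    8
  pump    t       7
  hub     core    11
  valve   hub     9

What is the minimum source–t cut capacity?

2

Max flow = 2 (via 1 augmenting path).
In the residual at optimum, the set reachable from source is {source}.
Cut edges: source→valve (cap 2). Sum = 2.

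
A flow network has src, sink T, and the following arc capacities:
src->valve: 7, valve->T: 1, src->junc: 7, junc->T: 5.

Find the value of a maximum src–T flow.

6

Augment src->valve->T: bottleneck 1. Total 1.
Augment src->junc->T: bottleneck 5. Total 6.
No augmenting path remains in the residual graph.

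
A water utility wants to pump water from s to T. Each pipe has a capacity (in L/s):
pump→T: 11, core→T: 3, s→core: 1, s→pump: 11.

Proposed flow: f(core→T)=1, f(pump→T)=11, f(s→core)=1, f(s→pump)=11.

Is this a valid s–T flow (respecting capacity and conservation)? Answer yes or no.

Yes

Every edge has 0 ≤ f(e) ≤ cap(e).
At each intermediate node, inflow equals outflow.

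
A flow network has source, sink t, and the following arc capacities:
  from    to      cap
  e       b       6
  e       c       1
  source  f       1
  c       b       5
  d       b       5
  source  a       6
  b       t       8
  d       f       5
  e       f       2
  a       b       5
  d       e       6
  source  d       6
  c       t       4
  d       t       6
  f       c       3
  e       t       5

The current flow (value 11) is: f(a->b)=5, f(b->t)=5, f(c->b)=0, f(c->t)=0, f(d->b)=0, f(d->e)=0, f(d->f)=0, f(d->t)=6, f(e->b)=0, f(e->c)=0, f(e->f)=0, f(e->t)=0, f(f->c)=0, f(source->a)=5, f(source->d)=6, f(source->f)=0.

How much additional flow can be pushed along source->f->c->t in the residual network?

Residual capacities along the path: source->f: 1, f->c: 3, c->t: 4.
Minimum is 1.

1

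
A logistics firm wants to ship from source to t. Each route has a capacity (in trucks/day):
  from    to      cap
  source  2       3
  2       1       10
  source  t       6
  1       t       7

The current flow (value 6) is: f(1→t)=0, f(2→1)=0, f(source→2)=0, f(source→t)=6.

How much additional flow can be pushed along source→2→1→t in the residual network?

3

Residual capacities along the path: source→2: 3, 2→1: 10, 1→t: 7.
Minimum is 3.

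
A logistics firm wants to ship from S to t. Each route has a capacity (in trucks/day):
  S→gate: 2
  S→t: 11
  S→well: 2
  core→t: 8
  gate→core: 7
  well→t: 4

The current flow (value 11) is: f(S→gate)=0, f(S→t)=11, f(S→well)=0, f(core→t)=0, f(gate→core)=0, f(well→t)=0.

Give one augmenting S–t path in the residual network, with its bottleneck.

S→well→t, bottleneck 2

Residual along S→well→t: S→well: 2, well→t: 4.
Bottleneck = min = 2.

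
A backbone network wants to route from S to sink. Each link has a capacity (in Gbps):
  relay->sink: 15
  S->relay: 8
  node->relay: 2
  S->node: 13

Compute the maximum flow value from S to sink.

Augment S->relay->sink: bottleneck 8. Total 8.
Augment S->node->relay->sink: bottleneck 2. Total 10.
No augmenting path remains in the residual graph.

10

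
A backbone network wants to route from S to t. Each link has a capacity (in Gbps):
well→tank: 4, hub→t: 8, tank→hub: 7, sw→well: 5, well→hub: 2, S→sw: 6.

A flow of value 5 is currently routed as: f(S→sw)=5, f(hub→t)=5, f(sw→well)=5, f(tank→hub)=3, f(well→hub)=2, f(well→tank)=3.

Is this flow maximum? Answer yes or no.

Yes

Residual reachable from S: {S, sw}; t is not reachable.
Saturated cut: sw→well with total capacity 5 = current flow value. Flow is maximum.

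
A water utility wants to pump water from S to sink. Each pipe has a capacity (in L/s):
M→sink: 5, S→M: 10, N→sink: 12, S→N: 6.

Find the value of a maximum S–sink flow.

11

Augment S→N→sink: bottleneck 6. Total 6.
Augment S→M→sink: bottleneck 5. Total 11.
No augmenting path remains in the residual graph.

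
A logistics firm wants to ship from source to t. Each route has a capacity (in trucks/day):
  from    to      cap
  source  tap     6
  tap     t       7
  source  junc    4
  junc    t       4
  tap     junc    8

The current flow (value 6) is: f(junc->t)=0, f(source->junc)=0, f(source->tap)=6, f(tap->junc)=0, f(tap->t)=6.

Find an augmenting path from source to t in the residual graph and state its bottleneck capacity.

source->junc->t, bottleneck 4

Residual along source->junc->t: source->junc: 4, junc->t: 4.
Bottleneck = min = 4.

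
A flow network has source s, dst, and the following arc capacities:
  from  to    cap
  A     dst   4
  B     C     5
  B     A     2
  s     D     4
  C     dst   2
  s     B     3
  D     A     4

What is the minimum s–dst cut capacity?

Max flow = 6 (via 2 augmenting paths).
In the residual at optimum, the set reachable from s is {A, B, C, D, s}.
Cut edges: A->dst (cap 4), C->dst (cap 2). Sum = 6.

6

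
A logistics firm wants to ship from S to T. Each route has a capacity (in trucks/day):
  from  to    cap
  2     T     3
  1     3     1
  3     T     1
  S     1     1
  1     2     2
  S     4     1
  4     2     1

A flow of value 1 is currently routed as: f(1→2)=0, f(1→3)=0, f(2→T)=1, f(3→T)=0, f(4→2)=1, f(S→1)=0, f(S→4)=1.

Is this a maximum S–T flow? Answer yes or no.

No

Residual path S→1→2→T has bottleneck 1 > 0.
Pushing 1 along it raises the flow to 2, so the given flow is not maximum.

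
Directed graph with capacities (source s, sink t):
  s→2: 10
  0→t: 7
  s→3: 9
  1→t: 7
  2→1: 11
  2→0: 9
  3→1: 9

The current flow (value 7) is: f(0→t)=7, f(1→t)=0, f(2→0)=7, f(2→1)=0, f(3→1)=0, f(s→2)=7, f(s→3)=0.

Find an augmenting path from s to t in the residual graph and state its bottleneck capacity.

Residual along s→2→1→t: s→2: 3, 2→1: 11, 1→t: 7.
Bottleneck = min = 3.

s→2→1→t, bottleneck 3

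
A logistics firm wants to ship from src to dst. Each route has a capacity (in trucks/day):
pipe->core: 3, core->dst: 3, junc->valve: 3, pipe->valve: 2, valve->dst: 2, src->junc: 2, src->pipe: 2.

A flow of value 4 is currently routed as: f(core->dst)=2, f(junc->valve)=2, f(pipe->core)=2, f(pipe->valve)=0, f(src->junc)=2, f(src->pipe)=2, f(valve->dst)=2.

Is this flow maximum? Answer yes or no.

Yes

Residual reachable from src: {src}; dst is not reachable.
Saturated cut: src->junc, src->pipe with total capacity 4 = current flow value. Flow is maximum.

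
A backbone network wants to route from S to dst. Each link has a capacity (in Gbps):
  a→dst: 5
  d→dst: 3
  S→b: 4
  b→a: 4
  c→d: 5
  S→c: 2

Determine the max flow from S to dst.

6

Augment S→b→a→dst: bottleneck 4. Total 4.
Augment S→c→d→dst: bottleneck 2. Total 6.
No augmenting path remains in the residual graph.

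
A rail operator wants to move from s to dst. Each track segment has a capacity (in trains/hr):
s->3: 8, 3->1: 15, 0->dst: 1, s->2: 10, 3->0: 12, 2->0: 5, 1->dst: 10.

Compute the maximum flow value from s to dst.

Augment s->2->0->dst: bottleneck 1. Total 1.
Augment s->3->1->dst: bottleneck 8. Total 9.
No augmenting path remains in the residual graph.

9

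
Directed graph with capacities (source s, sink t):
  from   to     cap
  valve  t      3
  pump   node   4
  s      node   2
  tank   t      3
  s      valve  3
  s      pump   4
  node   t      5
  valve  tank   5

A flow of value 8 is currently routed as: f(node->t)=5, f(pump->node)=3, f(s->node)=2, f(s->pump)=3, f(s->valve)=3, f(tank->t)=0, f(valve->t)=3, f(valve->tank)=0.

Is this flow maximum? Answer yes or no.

Residual reachable from s: {node, pump, s}; t is not reachable.
Saturated cut: s->valve, node->t with total capacity 8 = current flow value. Flow is maximum.

Yes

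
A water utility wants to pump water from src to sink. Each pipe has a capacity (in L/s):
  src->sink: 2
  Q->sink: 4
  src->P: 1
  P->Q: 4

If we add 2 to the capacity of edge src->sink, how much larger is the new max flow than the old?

Original max flow = 3.
After raising cap(src->sink), augmenting paths through that edge carry 2 more units.
New max flow = 5. Increase = 2.

2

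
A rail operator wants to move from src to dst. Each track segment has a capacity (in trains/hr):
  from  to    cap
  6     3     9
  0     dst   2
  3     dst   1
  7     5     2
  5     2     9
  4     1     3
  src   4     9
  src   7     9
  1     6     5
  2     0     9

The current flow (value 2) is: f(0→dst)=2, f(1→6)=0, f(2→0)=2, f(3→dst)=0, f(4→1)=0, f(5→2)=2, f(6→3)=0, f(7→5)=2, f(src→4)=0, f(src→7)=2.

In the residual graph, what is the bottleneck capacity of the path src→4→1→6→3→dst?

1

Residual capacities along the path: src→4: 9, 4→1: 3, 1→6: 5, 6→3: 9, 3→dst: 1.
Minimum is 1.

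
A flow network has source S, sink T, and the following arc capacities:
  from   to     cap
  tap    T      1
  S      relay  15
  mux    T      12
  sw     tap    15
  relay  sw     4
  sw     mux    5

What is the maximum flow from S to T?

4

Augment S->relay->sw->tap->T: bottleneck 1. Total 1.
Augment S->relay->sw->mux->T: bottleneck 3. Total 4.
No augmenting path remains in the residual graph.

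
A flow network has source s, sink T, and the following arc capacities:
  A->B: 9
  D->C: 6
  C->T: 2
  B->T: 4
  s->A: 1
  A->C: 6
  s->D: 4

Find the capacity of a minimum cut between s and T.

3

Max flow = 3 (via 2 augmenting paths).
In the residual at optimum, the set reachable from s is {C, D, s}.
Cut edges: s->A (cap 1), C->T (cap 2). Sum = 3.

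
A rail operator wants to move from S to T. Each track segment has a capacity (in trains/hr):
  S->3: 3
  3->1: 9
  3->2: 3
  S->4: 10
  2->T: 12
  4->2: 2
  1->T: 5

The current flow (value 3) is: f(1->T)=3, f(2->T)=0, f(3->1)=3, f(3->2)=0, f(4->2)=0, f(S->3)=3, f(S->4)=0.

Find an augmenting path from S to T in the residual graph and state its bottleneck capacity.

Residual along S->4->2->T: S->4: 10, 4->2: 2, 2->T: 12.
Bottleneck = min = 2.

S->4->2->T, bottleneck 2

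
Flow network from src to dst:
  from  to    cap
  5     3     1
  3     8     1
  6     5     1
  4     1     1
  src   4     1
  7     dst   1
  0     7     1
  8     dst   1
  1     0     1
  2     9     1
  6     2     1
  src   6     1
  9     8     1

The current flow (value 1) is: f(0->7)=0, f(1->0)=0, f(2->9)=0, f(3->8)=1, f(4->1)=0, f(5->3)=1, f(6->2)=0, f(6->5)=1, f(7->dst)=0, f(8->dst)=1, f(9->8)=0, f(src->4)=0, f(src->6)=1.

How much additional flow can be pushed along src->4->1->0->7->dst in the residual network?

Residual capacities along the path: src->4: 1, 4->1: 1, 1->0: 1, 0->7: 1, 7->dst: 1.
Minimum is 1.

1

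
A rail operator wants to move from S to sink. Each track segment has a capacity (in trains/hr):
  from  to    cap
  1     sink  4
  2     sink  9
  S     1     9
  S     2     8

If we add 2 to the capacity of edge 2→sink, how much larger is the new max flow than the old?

0

Original max flow = 12.
Edge 2→sink does not cross the min cut (source side {1, S}), so extra capacity there cannot help.
New max flow = 12. Increase = 0.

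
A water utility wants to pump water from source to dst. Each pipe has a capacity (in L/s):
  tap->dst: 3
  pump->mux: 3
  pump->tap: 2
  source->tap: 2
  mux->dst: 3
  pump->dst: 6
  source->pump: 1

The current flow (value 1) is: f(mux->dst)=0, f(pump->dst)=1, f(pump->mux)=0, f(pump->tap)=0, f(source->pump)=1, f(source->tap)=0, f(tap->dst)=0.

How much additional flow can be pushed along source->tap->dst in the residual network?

2

Residual capacities along the path: source->tap: 2, tap->dst: 3.
Minimum is 2.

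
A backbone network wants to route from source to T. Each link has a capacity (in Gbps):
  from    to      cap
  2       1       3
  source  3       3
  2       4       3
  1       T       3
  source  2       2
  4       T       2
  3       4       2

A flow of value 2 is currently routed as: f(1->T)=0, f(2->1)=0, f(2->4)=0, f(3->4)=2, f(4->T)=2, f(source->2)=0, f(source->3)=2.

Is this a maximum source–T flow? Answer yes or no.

Residual path source->2->1->T has bottleneck 2 > 0.
Pushing 2 along it raises the flow to 4, so the given flow is not maximum.

No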